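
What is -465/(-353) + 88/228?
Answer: 34271/20121 ≈ 1.7032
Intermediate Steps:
-465/(-353) + 88/228 = -465*(-1/353) + 88*(1/228) = 465/353 + 22/57 = 34271/20121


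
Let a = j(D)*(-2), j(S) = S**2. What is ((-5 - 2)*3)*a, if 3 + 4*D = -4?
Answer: 1029/8 ≈ 128.63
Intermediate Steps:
D = -7/4 (D = -3/4 + (1/4)*(-4) = -3/4 - 1 = -7/4 ≈ -1.7500)
a = -49/8 (a = (-7/4)**2*(-2) = (49/16)*(-2) = -49/8 ≈ -6.1250)
((-5 - 2)*3)*a = ((-5 - 2)*3)*(-49/8) = -7*3*(-49/8) = -21*(-49/8) = 1029/8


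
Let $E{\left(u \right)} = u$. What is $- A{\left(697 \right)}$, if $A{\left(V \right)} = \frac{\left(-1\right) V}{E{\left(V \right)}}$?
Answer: $1$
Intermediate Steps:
$A{\left(V \right)} = -1$ ($A{\left(V \right)} = \frac{\left(-1\right) V}{V} = -1$)
$- A{\left(697 \right)} = \left(-1\right) \left(-1\right) = 1$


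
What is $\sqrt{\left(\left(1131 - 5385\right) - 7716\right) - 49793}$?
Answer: $i \sqrt{61763} \approx 248.52 i$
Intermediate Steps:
$\sqrt{\left(\left(1131 - 5385\right) - 7716\right) - 49793} = \sqrt{\left(-4254 - 7716\right) - 49793} = \sqrt{-11970 - 49793} = \sqrt{-61763} = i \sqrt{61763}$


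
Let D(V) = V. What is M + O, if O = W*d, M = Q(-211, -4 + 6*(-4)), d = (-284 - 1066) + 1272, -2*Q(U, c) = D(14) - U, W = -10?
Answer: 1335/2 ≈ 667.50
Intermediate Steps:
Q(U, c) = -7 + U/2 (Q(U, c) = -(14 - U)/2 = -7 + U/2)
d = -78 (d = -1350 + 1272 = -78)
M = -225/2 (M = -7 + (½)*(-211) = -7 - 211/2 = -225/2 ≈ -112.50)
O = 780 (O = -10*(-78) = 780)
M + O = -225/2 + 780 = 1335/2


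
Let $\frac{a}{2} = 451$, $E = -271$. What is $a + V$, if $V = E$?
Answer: $631$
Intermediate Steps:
$a = 902$ ($a = 2 \cdot 451 = 902$)
$V = -271$
$a + V = 902 - 271 = 631$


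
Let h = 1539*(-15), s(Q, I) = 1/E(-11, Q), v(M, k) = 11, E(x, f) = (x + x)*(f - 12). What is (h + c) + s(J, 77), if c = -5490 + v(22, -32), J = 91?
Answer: -49644233/1738 ≈ -28564.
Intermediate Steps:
E(x, f) = 2*x*(-12 + f) (E(x, f) = (2*x)*(-12 + f) = 2*x*(-12 + f))
s(Q, I) = 1/(264 - 22*Q) (s(Q, I) = 1/(2*(-11)*(-12 + Q)) = 1/(264 - 22*Q))
c = -5479 (c = -5490 + 11 = -5479)
h = -23085
(h + c) + s(J, 77) = (-23085 - 5479) - 1/(-264 + 22*91) = -28564 - 1/(-264 + 2002) = -28564 - 1/1738 = -49644233/1738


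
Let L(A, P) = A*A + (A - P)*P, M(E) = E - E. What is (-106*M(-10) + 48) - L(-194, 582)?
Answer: 414044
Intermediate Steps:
M(E) = 0
L(A, P) = A**2 + P*(A - P)
(-106*M(-10) + 48) - L(-194, 582) = (-106*0 + 48) - ((-194)**2 - 1*582**2 - 194*582) = (0 + 48) - (37636 - 1*338724 - 112908) = 48 - (37636 - 338724 - 112908) = 48 - 1*(-413996) = 48 + 413996 = 414044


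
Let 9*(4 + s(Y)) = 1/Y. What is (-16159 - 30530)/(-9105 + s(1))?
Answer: 420201/81980 ≈ 5.1257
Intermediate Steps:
s(Y) = -4 + 1/(9*Y)
(-16159 - 30530)/(-9105 + s(1)) = (-16159 - 30530)/(-9105 + (-4 + (⅑)/1)) = -46689/(-9105 + (-4 + (⅑)*1)) = -46689/(-9105 + (-4 + ⅑)) = -46689/(-9105 - 35/9) = -46689/(-81980/9) = -46689*(-9/81980) = 420201/81980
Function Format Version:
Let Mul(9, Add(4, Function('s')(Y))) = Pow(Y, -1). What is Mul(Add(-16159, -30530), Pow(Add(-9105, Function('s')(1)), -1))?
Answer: Rational(420201, 81980) ≈ 5.1257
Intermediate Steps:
Function('s')(Y) = Add(-4, Mul(Rational(1, 9), Pow(Y, -1)))
Mul(Add(-16159, -30530), Pow(Add(-9105, Function('s')(1)), -1)) = Mul(Add(-16159, -30530), Pow(Add(-9105, Add(-4, Mul(Rational(1, 9), Pow(1, -1)))), -1)) = Mul(-46689, Pow(Add(-9105, Add(-4, Mul(Rational(1, 9), 1))), -1)) = Mul(-46689, Pow(Add(-9105, Add(-4, Rational(1, 9))), -1)) = Mul(-46689, Pow(Add(-9105, Rational(-35, 9)), -1)) = Mul(-46689, Pow(Rational(-81980, 9), -1)) = Mul(-46689, Rational(-9, 81980)) = Rational(420201, 81980)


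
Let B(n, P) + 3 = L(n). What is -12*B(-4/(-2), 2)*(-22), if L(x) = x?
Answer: -264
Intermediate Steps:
B(n, P) = -3 + n
-12*B(-4/(-2), 2)*(-22) = -12*(-3 - 4/(-2))*(-22) = -12*(-3 - 4*(-½))*(-22) = -12*(-3 + 2)*(-22) = -12*(-1)*(-22) = 12*(-22) = -264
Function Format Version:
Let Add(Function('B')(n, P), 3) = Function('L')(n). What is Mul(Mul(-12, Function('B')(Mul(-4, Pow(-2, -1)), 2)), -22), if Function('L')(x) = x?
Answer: -264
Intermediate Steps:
Function('B')(n, P) = Add(-3, n)
Mul(Mul(-12, Function('B')(Mul(-4, Pow(-2, -1)), 2)), -22) = Mul(Mul(-12, Add(-3, Mul(-4, Pow(-2, -1)))), -22) = Mul(Mul(-12, Add(-3, Mul(-4, Rational(-1, 2)))), -22) = Mul(Mul(-12, Add(-3, 2)), -22) = Mul(Mul(-12, -1), -22) = Mul(12, -22) = -264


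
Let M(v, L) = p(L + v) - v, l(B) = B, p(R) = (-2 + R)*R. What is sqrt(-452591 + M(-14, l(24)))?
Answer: I*sqrt(452497) ≈ 672.68*I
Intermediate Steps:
p(R) = R*(-2 + R)
M(v, L) = -v + (L + v)*(-2 + L + v) (M(v, L) = (L + v)*(-2 + (L + v)) - v = (L + v)*(-2 + L + v) - v = -v + (L + v)*(-2 + L + v))
sqrt(-452591 + M(-14, l(24))) = sqrt(-452591 + (-1*(-14) + (24 - 14)*(-2 + 24 - 14))) = sqrt(-452591 + (14 + 10*8)) = sqrt(-452591 + (14 + 80)) = sqrt(-452591 + 94) = sqrt(-452497) = I*sqrt(452497)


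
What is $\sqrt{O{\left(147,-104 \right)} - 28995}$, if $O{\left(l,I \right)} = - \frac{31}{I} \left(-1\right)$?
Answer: $\frac{i \sqrt{78403286}}{52} \approx 170.28 i$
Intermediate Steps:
$O{\left(l,I \right)} = \frac{31}{I}$
$\sqrt{O{\left(147,-104 \right)} - 28995} = \sqrt{\frac{31}{-104} - 28995} = \sqrt{31 \left(- \frac{1}{104}\right) - 28995} = \sqrt{- \frac{31}{104} - 28995} = \sqrt{- \frac{3015511}{104}} = \frac{i \sqrt{78403286}}{52}$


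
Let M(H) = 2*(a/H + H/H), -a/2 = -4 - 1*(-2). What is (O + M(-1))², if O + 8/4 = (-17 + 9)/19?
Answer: 25600/361 ≈ 70.914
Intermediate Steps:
a = 4 (a = -2*(-4 - 1*(-2)) = -2*(-4 + 2) = -2*(-2) = 4)
M(H) = 2 + 8/H (M(H) = 2*(4/H + H/H) = 2*(4/H + 1) = 2*(1 + 4/H) = 2 + 8/H)
O = -46/19 (O = -2 + (-17 + 9)/19 = -2 - 8*1/19 = -2 - 8/19 = -46/19 ≈ -2.4211)
(O + M(-1))² = (-46/19 + (2 + 8/(-1)))² = (-46/19 + (2 + 8*(-1)))² = (-46/19 + (2 - 8))² = (-46/19 - 6)² = (-160/19)² = 25600/361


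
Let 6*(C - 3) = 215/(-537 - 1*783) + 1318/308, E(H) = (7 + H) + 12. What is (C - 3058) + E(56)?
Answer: -33034633/11088 ≈ -2979.3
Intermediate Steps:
E(H) = 19 + H
C = 40871/11088 (C = 3 + (215/(-537 - 1*783) + 1318/308)/6 = 3 + (215/(-537 - 783) + 1318*(1/308))/6 = 3 + (215/(-1320) + 659/154)/6 = 3 + (215*(-1/1320) + 659/154)/6 = 3 + (-43/264 + 659/154)/6 = 3 + (1/6)*(7607/1848) = 3 + 7607/11088 = 40871/11088 ≈ 3.6861)
(C - 3058) + E(56) = (40871/11088 - 3058) + (19 + 56) = -33866233/11088 + 75 = -33034633/11088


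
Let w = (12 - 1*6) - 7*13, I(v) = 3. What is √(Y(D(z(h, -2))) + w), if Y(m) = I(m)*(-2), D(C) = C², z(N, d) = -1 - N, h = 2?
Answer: I*√91 ≈ 9.5394*I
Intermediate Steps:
Y(m) = -6 (Y(m) = 3*(-2) = -6)
w = -85 (w = (12 - 6) - 91 = 6 - 91 = -85)
√(Y(D(z(h, -2))) + w) = √(-6 - 85) = √(-91) = I*√91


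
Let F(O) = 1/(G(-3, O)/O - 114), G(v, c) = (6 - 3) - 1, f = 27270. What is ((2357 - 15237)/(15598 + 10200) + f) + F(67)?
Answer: 2685956714207/98496764 ≈ 27270.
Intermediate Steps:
G(v, c) = 2 (G(v, c) = 3 - 1 = 2)
F(O) = 1/(-114 + 2/O) (F(O) = 1/(2/O - 114) = 1/(-114 + 2/O))
((2357 - 15237)/(15598 + 10200) + f) + F(67) = ((2357 - 15237)/(15598 + 10200) + 27270) - 1*67/(-2 + 114*67) = (-12880/25798 + 27270) - 1*67/(-2 + 7638) = (-12880*1/25798 + 27270) - 1*67/7636 = (-6440/12899 + 27270) - 1*67*1/7636 = 351749290/12899 - 67/7636 = 2685956714207/98496764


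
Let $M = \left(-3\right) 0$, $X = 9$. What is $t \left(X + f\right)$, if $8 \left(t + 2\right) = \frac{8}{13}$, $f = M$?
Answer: $- \frac{225}{13} \approx -17.308$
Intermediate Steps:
$M = 0$
$f = 0$
$t = - \frac{25}{13}$ ($t = -2 + \frac{8 \cdot \frac{1}{13}}{8} = -2 + \frac{1}{8} \cdot \frac{8}{13} = -2 + \frac{1}{13} = - \frac{25}{13} \approx -1.9231$)
$t \left(X + f\right) = - \frac{25 \left(9 + 0\right)}{13} = \left(- \frac{25}{13}\right) 9 = - \frac{225}{13}$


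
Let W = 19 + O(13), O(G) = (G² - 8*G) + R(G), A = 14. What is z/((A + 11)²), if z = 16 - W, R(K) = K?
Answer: -81/625 ≈ -0.12960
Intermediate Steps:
O(G) = G² - 7*G (O(G) = (G² - 8*G) + G = G² - 7*G)
W = 97 (W = 19 + 13*(-7 + 13) = 19 + 13*6 = 19 + 78 = 97)
z = -81 (z = 16 - 1*97 = 16 - 97 = -81)
z/((A + 11)²) = -81/(14 + 11)² = -81/(25²) = -81/625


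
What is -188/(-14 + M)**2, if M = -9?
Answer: -188/529 ≈ -0.35539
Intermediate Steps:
-188/(-14 + M)**2 = -188/(-14 - 9)**2 = -188/((-23)**2) = -188/529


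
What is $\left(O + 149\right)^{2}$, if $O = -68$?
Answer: $6561$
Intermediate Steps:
$\left(O + 149\right)^{2} = \left(-68 + 149\right)^{2} = 81^{2} = 6561$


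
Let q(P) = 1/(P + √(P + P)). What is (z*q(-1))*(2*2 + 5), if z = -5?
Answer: 15 + 15*I*√2 ≈ 15.0 + 21.213*I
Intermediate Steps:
q(P) = 1/(P + √2*√P) (q(P) = 1/(P + √(2*P)) = 1/(P + √2*√P))
(z*q(-1))*(2*2 + 5) = (-5/(-1 + √2*√(-1)))*(2*2 + 5) = (-5/(-1 + √2*I))*(4 + 5) = -5/(-1 + I*√2)*9 = -45/(-1 + I*√2)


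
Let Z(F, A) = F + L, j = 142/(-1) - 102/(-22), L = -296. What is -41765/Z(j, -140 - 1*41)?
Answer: 459415/4767 ≈ 96.374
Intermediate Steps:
j = -1511/11 (j = 142*(-1) - 102*(-1/22) = -142 + 51/11 = -1511/11 ≈ -137.36)
Z(F, A) = -296 + F (Z(F, A) = F - 296 = -296 + F)
-41765/Z(j, -140 - 1*41) = -41765/(-296 - 1511/11) = -41765/(-4767/11) = -41765*(-11/4767) = 459415/4767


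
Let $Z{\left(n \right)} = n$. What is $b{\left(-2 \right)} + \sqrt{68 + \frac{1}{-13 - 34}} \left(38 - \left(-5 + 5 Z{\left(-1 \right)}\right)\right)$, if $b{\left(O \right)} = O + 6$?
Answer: $4 + \frac{144 \sqrt{16685}}{47} \approx 399.76$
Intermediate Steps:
$b{\left(O \right)} = 6 + O$
$b{\left(-2 \right)} + \sqrt{68 + \frac{1}{-13 - 34}} \left(38 - \left(-5 + 5 Z{\left(-1 \right)}\right)\right) = \left(6 - 2\right) + \sqrt{68 + \frac{1}{-13 - 34}} \left(38 - \left(-5 + 5 \left(-1\right)\right)\right) = 4 + \sqrt{68 + \frac{1}{-47}} \left(38 - \left(-5 - 5\right)\right) = 4 + \sqrt{68 - \frac{1}{47}} \left(38 - -10\right) = 4 + \sqrt{\frac{3195}{47}} \left(38 + 10\right) = 4 + \frac{3 \sqrt{16685}}{47} \cdot 48 = 4 + \frac{144 \sqrt{16685}}{47}$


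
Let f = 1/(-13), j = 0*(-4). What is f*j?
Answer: 0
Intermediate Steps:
j = 0
f = -1/13 (f = 1*(-1/13) = -1/13 ≈ -0.076923)
f*j = -1/13*0 = 0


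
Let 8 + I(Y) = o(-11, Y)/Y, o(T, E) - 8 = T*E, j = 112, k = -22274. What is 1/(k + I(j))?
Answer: -14/312101 ≈ -4.4857e-5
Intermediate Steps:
o(T, E) = 8 + E*T (o(T, E) = 8 + T*E = 8 + E*T)
I(Y) = -8 + (8 - 11*Y)/Y (I(Y) = -8 + (8 + Y*(-11))/Y = -8 + (8 - 11*Y)/Y)
1/(k + I(j)) = 1/(-22274 + (-19 + 8/112)) = 1/(-22274 + (-19 + 8*(1/112))) = 1/(-22274 + (-19 + 1/14)) = 1/(-22274 - 265/14) = 1/(-312101/14) = -14/312101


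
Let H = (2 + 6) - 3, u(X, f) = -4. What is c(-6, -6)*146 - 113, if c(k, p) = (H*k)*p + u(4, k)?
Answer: 25583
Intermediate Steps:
H = 5 (H = 8 - 3 = 5)
c(k, p) = -4 + 5*k*p (c(k, p) = (5*k)*p - 4 = 5*k*p - 4 = -4 + 5*k*p)
c(-6, -6)*146 - 113 = (-4 + 5*(-6)*(-6))*146 - 113 = (-4 + 180)*146 - 113 = 176*146 - 113 = 25696 - 113 = 25583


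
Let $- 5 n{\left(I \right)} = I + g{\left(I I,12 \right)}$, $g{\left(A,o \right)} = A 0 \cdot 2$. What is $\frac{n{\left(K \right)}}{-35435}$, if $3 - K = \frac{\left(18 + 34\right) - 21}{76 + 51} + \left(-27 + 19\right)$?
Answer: $\frac{1366}{22501225} \approx 6.0708 \cdot 10^{-5}$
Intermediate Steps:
$K = \frac{1366}{127}$ ($K = 3 - \left(\frac{\left(18 + 34\right) - 21}{76 + 51} + \left(-27 + 19\right)\right) = 3 - \left(\frac{52 - 21}{127} - 8\right) = 3 - \left(31 \cdot \frac{1}{127} - 8\right) = 3 - \left(\frac{31}{127} - 8\right) = 3 - - \frac{985}{127} = 3 + \frac{985}{127} = \frac{1366}{127} \approx 10.756$)
$g{\left(A,o \right)} = 0$ ($g{\left(A,o \right)} = 0 \cdot 2 = 0$)
$n{\left(I \right)} = - \frac{I}{5}$ ($n{\left(I \right)} = - \frac{I + 0}{5} = - \frac{I}{5}$)
$\frac{n{\left(K \right)}}{-35435} = \frac{\left(- \frac{1}{5}\right) \frac{1366}{127}}{-35435} = \left(- \frac{1366}{635}\right) \left(- \frac{1}{35435}\right) = \frac{1366}{22501225}$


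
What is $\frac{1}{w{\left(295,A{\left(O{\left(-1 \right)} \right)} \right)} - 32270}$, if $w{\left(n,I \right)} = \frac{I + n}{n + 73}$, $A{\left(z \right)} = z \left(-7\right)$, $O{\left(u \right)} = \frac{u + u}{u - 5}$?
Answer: $- \frac{552}{17812601} \approx -3.0989 \cdot 10^{-5}$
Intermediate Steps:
$O{\left(u \right)} = \frac{2 u}{-5 + u}$
$A{\left(z \right)} = - 7 z$
$w{\left(n,I \right)} = \frac{I + n}{73 + n}$
$\frac{1}{w{\left(295,A{\left(O{\left(-1 \right)} \right)} \right)} - 32270} = \frac{1}{\frac{- 7 \cdot 2 \left(-1\right) \frac{1}{-5 - 1} + 295}{73 + 295} - 32270} = \frac{1}{\frac{- 7 \cdot 2 \left(-1\right) \frac{1}{-6} + 295}{368} - 32270} = \frac{1}{\frac{- 7 \cdot 2 \left(-1\right) \left(- \frac{1}{6}\right) + 295}{368} - 32270} = \frac{1}{\frac{\left(-7\right) \frac{1}{3} + 295}{368} - 32270} = \frac{1}{\frac{- \frac{7}{3} + 295}{368} - 32270} = \frac{1}{\frac{1}{368} \cdot \frac{878}{3} - 32270} = \frac{1}{\frac{439}{552} - 32270} = \frac{1}{- \frac{17812601}{552}} = - \frac{552}{17812601}$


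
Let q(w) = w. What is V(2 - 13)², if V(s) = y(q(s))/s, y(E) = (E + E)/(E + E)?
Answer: 1/121 ≈ 0.0082645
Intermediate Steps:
y(E) = 1 (y(E) = (2*E)/((2*E)) = (2*E)*(1/(2*E)) = 1)
V(s) = 1/s
V(2 - 13)² = (1/(2 - 13))² = (1/(-11))² = (-1/11)² = 1/121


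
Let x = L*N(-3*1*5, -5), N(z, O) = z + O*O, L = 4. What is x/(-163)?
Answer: -40/163 ≈ -0.24540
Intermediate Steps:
N(z, O) = z + O²
x = 40 (x = 4*(-3*1*5 + (-5)²) = 4*(-3*5 + 25) = 4*(-15 + 25) = 4*10 = 40)
x/(-163) = 40/(-163) = -1/163*40 = -40/163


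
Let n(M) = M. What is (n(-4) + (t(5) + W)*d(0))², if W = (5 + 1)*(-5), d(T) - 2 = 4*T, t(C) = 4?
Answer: 3136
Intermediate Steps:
d(T) = 2 + 4*T
W = -30 (W = 6*(-5) = -30)
(n(-4) + (t(5) + W)*d(0))² = (-4 + (4 - 30)*(2 + 4*0))² = (-4 - 26*(2 + 0))² = (-4 - 26*2)² = (-4 - 52)² = (-56)² = 3136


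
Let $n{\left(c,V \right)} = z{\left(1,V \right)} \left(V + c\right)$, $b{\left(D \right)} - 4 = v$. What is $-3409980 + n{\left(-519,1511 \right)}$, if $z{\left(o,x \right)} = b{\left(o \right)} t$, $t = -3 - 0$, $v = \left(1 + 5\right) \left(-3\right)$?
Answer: $-3368316$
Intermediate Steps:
$v = -18$ ($v = 6 \left(-3\right) = -18$)
$b{\left(D \right)} = -14$ ($b{\left(D \right)} = 4 - 18 = -14$)
$t = -3$ ($t = -3 + 0 = -3$)
$z{\left(o,x \right)} = 42$ ($z{\left(o,x \right)} = \left(-14\right) \left(-3\right) = 42$)
$n{\left(c,V \right)} = 42 V + 42 c$ ($n{\left(c,V \right)} = 42 \left(V + c\right) = 42 V + 42 c$)
$-3409980 + n{\left(-519,1511 \right)} = -3409980 + \left(42 \cdot 1511 + 42 \left(-519\right)\right) = -3409980 + \left(63462 - 21798\right) = -3409980 + 41664 = -3368316$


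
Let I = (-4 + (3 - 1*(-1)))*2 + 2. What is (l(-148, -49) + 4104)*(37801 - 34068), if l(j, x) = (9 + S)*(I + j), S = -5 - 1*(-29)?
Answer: -2665362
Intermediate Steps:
S = 24 (S = -5 + 29 = 24)
I = 2 (I = (-4 + (3 + 1))*2 + 2 = (-4 + 4)*2 + 2 = 0*2 + 2 = 0 + 2 = 2)
l(j, x) = 66 + 33*j (l(j, x) = (9 + 24)*(2 + j) = 33*(2 + j) = 66 + 33*j)
(l(-148, -49) + 4104)*(37801 - 34068) = ((66 + 33*(-148)) + 4104)*(37801 - 34068) = ((66 - 4884) + 4104)*3733 = (-4818 + 4104)*3733 = -714*3733 = -2665362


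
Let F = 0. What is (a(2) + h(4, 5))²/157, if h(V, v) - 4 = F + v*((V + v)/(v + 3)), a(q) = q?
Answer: 8649/10048 ≈ 0.86077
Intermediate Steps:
h(V, v) = 4 + v*(V + v)/(3 + v) (h(V, v) = 4 + (0 + v*((V + v)/(v + 3))) = 4 + (0 + v*((V + v)/(3 + v))) = 4 + (0 + v*(V + v)/(3 + v)) = 4 + v*(V + v)/(3 + v))
(a(2) + h(4, 5))²/157 = (2 + (12 + 5² + 4*5 + 4*5)/(3 + 5))²/157 = (2 + (12 + 25 + 20 + 20)/8)²*(1/157) = (2 + (⅛)*77)²*(1/157) = (2 + 77/8)²*(1/157) = (93/8)²*(1/157) = (8649/64)*(1/157) = 8649/10048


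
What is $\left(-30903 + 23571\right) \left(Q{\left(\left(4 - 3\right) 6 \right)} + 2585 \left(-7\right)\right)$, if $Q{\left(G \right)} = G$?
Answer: $132628548$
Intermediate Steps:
$\left(-30903 + 23571\right) \left(Q{\left(\left(4 - 3\right) 6 \right)} + 2585 \left(-7\right)\right) = \left(-30903 + 23571\right) \left(\left(4 - 3\right) 6 + 2585 \left(-7\right)\right) = - 7332 \left(1 \cdot 6 - 18095\right) = - 7332 \left(6 - 18095\right) = \left(-7332\right) \left(-18089\right) = 132628548$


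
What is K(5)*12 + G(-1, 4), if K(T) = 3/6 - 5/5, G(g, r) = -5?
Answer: -11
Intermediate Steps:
K(T) = -½ (K(T) = 3*(⅙) - 5*⅕ = ½ - 1 = -½)
K(5)*12 + G(-1, 4) = -½*12 - 5 = -6 - 5 = -11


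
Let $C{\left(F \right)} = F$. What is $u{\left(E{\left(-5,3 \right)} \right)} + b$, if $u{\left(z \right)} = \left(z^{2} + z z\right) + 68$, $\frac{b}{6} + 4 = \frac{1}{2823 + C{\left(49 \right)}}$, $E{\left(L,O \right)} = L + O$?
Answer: $\frac{74675}{1436} \approx 52.002$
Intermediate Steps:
$b = - \frac{34461}{1436}$ ($b = -24 + \frac{6}{2823 + 49} = -24 + \frac{6}{2872} = -24 + 6 \cdot \frac{1}{2872} = -24 + \frac{3}{1436} = - \frac{34461}{1436} \approx -23.998$)
$u{\left(z \right)} = 68 + 2 z^{2}$ ($u{\left(z \right)} = \left(z^{2} + z^{2}\right) + 68 = 2 z^{2} + 68 = 68 + 2 z^{2}$)
$u{\left(E{\left(-5,3 \right)} \right)} + b = \left(68 + 2 \left(-5 + 3\right)^{2}\right) - \frac{34461}{1436} = \left(68 + 2 \left(-2\right)^{2}\right) - \frac{34461}{1436} = \left(68 + 2 \cdot 4\right) - \frac{34461}{1436} = \left(68 + 8\right) - \frac{34461}{1436} = 76 - \frac{34461}{1436} = \frac{74675}{1436}$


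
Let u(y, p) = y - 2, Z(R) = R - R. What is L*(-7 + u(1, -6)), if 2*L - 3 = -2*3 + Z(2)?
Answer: 12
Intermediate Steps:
Z(R) = 0
u(y, p) = -2 + y
L = -3/2 (L = 3/2 + (-2*3 + 0)/2 = 3/2 + (-6 + 0)/2 = 3/2 + (½)*(-6) = 3/2 - 3 = -3/2 ≈ -1.5000)
L*(-7 + u(1, -6)) = -3*(-7 + (-2 + 1))/2 = -3*(-7 - 1)/2 = -3/2*(-8) = 12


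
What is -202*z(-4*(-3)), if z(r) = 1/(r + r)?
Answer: -101/12 ≈ -8.4167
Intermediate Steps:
z(r) = 1/(2*r)
-202*z(-4*(-3)) = -101/((-4*(-3))) = -101/12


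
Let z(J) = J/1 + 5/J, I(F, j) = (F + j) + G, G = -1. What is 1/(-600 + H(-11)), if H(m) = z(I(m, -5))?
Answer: -17/10494 ≈ -0.0016200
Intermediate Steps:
I(F, j) = -1 + F + j (I(F, j) = (F + j) - 1 = -1 + F + j)
z(J) = J + 5/J (z(J) = J*1 + 5/J = J + 5/J)
H(m) = -6 + m + 5/(-6 + m) (H(m) = (-1 + m - 5) + 5/(-1 + m - 5) = (-6 + m) + 5/(-6 + m) = -6 + m + 5/(-6 + m))
1/(-600 + H(-11)) = 1/(-600 + (-6 - 11 + 5/(-6 - 11))) = 1/(-600 + (-6 - 11 + 5/(-17))) = 1/(-600 + (-6 - 11 + 5*(-1/17))) = 1/(-600 + (-6 - 11 - 5/17)) = 1/(-600 - 294/17) = 1/(-10494/17) = -17/10494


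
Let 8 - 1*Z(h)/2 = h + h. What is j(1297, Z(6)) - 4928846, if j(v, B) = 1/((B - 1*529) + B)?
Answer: -2686221071/545 ≈ -4.9288e+6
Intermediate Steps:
Z(h) = 16 - 4*h (Z(h) = 16 - 2*(h + h) = 16 - 4*h)
j(v, B) = 1/(-529 + 2*B) (j(v, B) = 1/((B - 529) + B) = 1/((-529 + B) + B) = 1/(-529 + 2*B))
j(1297, Z(6)) - 4928846 = 1/(-529 + 2*(16 - 4*6)) - 4928846 = 1/(-529 + 2*(16 - 24)) - 4928846 = 1/(-529 + 2*(-8)) - 4928846 = 1/(-529 - 16) - 4928846 = 1/(-545) - 4928846 = -1/545 - 4928846 = -2686221071/545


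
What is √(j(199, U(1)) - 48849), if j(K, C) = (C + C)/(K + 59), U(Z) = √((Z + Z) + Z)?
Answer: √(-812896209 + 129*√3)/129 ≈ 221.02*I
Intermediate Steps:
U(Z) = √3*√Z (U(Z) = √(2*Z + Z) = √(3*Z) = √3*√Z)
j(K, C) = 2*C/(59 + K) (j(K, C) = (2*C)/(59 + K) = 2*C/(59 + K))
√(j(199, U(1)) - 48849) = √(2*(√3*√1)/(59 + 199) - 48849) = √(2*(√3*1)/258 - 48849) = √(2*√3*(1/258) - 48849) = √(√3/129 - 48849) = √(-48849 + √3/129)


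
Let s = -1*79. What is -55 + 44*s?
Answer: -3531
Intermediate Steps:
s = -79
-55 + 44*s = -55 + 44*(-79) = -55 - 3476 = -3531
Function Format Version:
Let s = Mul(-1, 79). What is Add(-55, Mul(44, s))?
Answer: -3531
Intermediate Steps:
s = -79
Add(-55, Mul(44, s)) = Add(-55, Mul(44, -79)) = Add(-55, -3476) = -3531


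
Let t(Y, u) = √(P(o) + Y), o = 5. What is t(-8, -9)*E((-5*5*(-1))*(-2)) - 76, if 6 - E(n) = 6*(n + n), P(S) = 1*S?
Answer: -76 + 606*I*√3 ≈ -76.0 + 1049.6*I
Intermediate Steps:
P(S) = S
E(n) = 6 - 12*n (E(n) = 6 - 6*(n + n) = 6 - 6*2*n = 6 - 12*n)
t(Y, u) = √(5 + Y)
t(-8, -9)*E((-5*5*(-1))*(-2)) - 76 = √(5 - 8)*(6 - 12*-5*5*(-1)*(-2)) - 76 = √(-3)*(6 - 12*(-25*(-1))*(-2)) - 76 = (I*√3)*(6 - 300*(-2)) - 76 = (I*√3)*(6 - 12*(-50)) - 76 = (I*√3)*(6 + 600) - 76 = (I*√3)*606 - 76 = 606*I*√3 - 76 = -76 + 606*I*√3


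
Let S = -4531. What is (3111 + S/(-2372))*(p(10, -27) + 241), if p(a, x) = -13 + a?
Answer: 878674937/1186 ≈ 7.4087e+5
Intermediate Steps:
(3111 + S/(-2372))*(p(10, -27) + 241) = (3111 - 4531/(-2372))*((-13 + 10) + 241) = (3111 - 4531*(-1/2372))*(-3 + 241) = (3111 + 4531/2372)*238 = (7383823/2372)*238 = 878674937/1186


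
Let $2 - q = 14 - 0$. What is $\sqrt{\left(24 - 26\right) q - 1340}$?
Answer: $2 i \sqrt{329} \approx 36.277 i$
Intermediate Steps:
$q = -12$ ($q = 2 - \left(14 - 0\right) = 2 - \left(14 + 0\right) = 2 - 14 = -12$)
$\sqrt{\left(24 - 26\right) q - 1340} = \sqrt{\left(24 - 26\right) \left(-12\right) - 1340} = \sqrt{\left(-2\right) \left(-12\right) - 1340} = \sqrt{24 - 1340} = \sqrt{-1316} = 2 i \sqrt{329}$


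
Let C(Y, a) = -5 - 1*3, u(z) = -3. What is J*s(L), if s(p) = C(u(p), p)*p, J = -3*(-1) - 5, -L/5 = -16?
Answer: 1280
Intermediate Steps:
L = 80 (L = -5*(-16) = 80)
C(Y, a) = -8 (C(Y, a) = -5 - 3 = -8)
J = -2 (J = 3 - 5 = -2)
s(p) = -8*p
J*s(L) = -(-16)*80 = -2*(-640) = 1280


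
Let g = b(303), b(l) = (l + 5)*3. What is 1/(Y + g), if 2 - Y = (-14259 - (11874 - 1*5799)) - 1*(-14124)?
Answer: 1/7136 ≈ 0.00014013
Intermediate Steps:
Y = 6212 (Y = 2 - ((-14259 - (11874 - 1*5799)) - 1*(-14124)) = 2 - ((-14259 - (11874 - 5799)) + 14124) = 2 - ((-14259 - 1*6075) + 14124) = 2 - ((-14259 - 6075) + 14124) = 2 - (-20334 + 14124) = 2 - 1*(-6210) = 2 + 6210 = 6212)
b(l) = 15 + 3*l (b(l) = (5 + l)*3 = 15 + 3*l)
g = 924 (g = 15 + 3*303 = 15 + 909 = 924)
1/(Y + g) = 1/(6212 + 924) = 1/7136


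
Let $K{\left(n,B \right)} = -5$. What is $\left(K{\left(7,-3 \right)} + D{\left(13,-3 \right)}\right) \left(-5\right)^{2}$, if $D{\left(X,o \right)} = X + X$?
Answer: $525$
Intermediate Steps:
$D{\left(X,o \right)} = 2 X$
$\left(K{\left(7,-3 \right)} + D{\left(13,-3 \right)}\right) \left(-5\right)^{2} = \left(-5 + 2 \cdot 13\right) \left(-5\right)^{2} = \left(-5 + 26\right) 25 = 21 \cdot 25 = 525$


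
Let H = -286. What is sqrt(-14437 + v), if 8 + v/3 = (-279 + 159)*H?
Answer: sqrt(88499) ≈ 297.49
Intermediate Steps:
v = 102936 (v = -24 + 3*((-279 + 159)*(-286)) = -24 + 3*(-120*(-286)) = -24 + 3*34320 = -24 + 102960 = 102936)
sqrt(-14437 + v) = sqrt(-14437 + 102936) = sqrt(88499)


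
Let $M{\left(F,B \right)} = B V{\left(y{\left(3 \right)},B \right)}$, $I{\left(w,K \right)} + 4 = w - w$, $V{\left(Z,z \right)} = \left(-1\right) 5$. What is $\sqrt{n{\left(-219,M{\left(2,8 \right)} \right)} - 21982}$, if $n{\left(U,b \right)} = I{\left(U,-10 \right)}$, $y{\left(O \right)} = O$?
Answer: $i \sqrt{21986} \approx 148.28 i$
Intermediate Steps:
$V{\left(Z,z \right)} = -5$
$I{\left(w,K \right)} = -4$ ($I{\left(w,K \right)} = -4 + \left(w - w\right) = -4 + 0 = -4$)
$M{\left(F,B \right)} = - 5 B$ ($M{\left(F,B \right)} = B \left(-5\right) = - 5 B$)
$n{\left(U,b \right)} = -4$
$\sqrt{n{\left(-219,M{\left(2,8 \right)} \right)} - 21982} = \sqrt{-4 - 21982} = \sqrt{-21986} = i \sqrt{21986}$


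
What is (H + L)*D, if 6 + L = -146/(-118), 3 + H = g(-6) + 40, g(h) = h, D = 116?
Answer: 179568/59 ≈ 3043.5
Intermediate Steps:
H = 31 (H = -3 + (-6 + 40) = -3 + 34 = 31)
L = -281/59 (L = -6 - 146/(-118) = -6 - 146*(-1/118) = -6 + 73/59 = -281/59 ≈ -4.7627)
(H + L)*D = (31 - 281/59)*116 = (1548/59)*116 = 179568/59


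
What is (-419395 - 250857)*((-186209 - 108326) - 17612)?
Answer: 209217151044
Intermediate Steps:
(-419395 - 250857)*((-186209 - 108326) - 17612) = -670252*(-294535 - 17612) = -670252*(-312147) = 209217151044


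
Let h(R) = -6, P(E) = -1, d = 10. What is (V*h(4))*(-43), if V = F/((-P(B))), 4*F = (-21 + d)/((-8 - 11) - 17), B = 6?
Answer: 473/24 ≈ 19.708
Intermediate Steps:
F = 11/144 (F = ((-21 + 10)/((-8 - 11) - 17))/4 = (-11/(-19 - 17))/4 = (-11/(-36))/4 = (-11*(-1/36))/4 = (¼)*(11/36) = 11/144 ≈ 0.076389)
V = 11/144 (V = 11/(144*((-1*(-1)))) = (11/144)/1 = (11/144)*1 = 11/144 ≈ 0.076389)
(V*h(4))*(-43) = ((11/144)*(-6))*(-43) = -11/24*(-43) = 473/24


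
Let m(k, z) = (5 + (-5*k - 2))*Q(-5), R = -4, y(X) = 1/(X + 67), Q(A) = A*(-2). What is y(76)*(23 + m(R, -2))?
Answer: 23/13 ≈ 1.7692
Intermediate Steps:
Q(A) = -2*A
y(X) = 1/(67 + X)
m(k, z) = 30 - 50*k (m(k, z) = (5 + (-5*k - 2))*(-2*(-5)) = (5 + (-2 - 5*k))*10 = (3 - 5*k)*10 = 30 - 50*k)
y(76)*(23 + m(R, -2)) = (23 + (30 - 50*(-4)))/(67 + 76) = (23 + (30 + 200))/143 = (23 + 230)/143 = (1/143)*253 = 23/13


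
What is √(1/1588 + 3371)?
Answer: √2125200153/794 ≈ 58.060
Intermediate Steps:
√(1/1588 + 3371) = √(5353149/1588) = √2125200153/794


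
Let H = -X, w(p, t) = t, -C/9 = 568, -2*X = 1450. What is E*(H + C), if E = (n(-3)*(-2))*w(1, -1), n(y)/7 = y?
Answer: 184254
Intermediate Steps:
X = -725 (X = -½*1450 = -725)
C = -5112 (C = -9*568 = -5112)
n(y) = 7*y
H = 725 (H = -1*(-725) = 725)
E = -42 (E = ((7*(-3))*(-2))*(-1) = -21*(-2)*(-1) = 42*(-1) = -42)
E*(H + C) = -42*(725 - 5112) = -42*(-4387) = 184254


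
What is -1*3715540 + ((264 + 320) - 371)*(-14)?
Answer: -3718522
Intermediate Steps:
-1*3715540 + ((264 + 320) - 371)*(-14) = -3715540 + (584 - 371)*(-14) = -3715540 + 213*(-14) = -3715540 - 2982 = -3718522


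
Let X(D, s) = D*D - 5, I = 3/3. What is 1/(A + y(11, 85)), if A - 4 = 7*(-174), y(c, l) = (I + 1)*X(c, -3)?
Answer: -1/982 ≈ -0.0010183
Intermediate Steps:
I = 1 (I = 3*(⅓) = 1)
X(D, s) = -5 + D² (X(D, s) = D² - 5 = -5 + D²)
y(c, l) = -10 + 2*c² (y(c, l) = (1 + 1)*(-5 + c²) = 2*(-5 + c²) = -10 + 2*c²)
A = -1214 (A = 4 + 7*(-174) = 4 - 1218 = -1214)
1/(A + y(11, 85)) = 1/(-1214 + (-10 + 2*11²)) = 1/(-1214 + (-10 + 2*121)) = 1/(-1214 + (-10 + 242)) = 1/(-1214 + 232) = 1/(-982) = -1/982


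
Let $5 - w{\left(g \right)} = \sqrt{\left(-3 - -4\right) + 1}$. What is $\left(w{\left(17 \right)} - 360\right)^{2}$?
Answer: $\left(355 + \sqrt{2}\right)^{2} \approx 1.2703 \cdot 10^{5}$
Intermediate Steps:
$w{\left(g \right)} = 5 - \sqrt{2}$ ($w{\left(g \right)} = 5 - \sqrt{\left(-3 - -4\right) + 1} = 5 - \sqrt{\left(-3 + 4\right) + 1} = 5 - \sqrt{1 + 1} = 5 - \sqrt{2}$)
$\left(w{\left(17 \right)} - 360\right)^{2} = \left(\left(5 - \sqrt{2}\right) - 360\right)^{2} = \left(-355 - \sqrt{2}\right)^{2}$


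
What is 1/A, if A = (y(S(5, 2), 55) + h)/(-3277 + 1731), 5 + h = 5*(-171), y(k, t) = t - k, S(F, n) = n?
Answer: 1546/807 ≈ 1.9157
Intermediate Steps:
h = -860 (h = -5 + 5*(-171) = -5 - 855 = -860)
A = 807/1546 (A = ((55 - 1*2) - 860)/(-3277 + 1731) = ((55 - 2) - 860)/(-1546) = (53 - 860)*(-1/1546) = -807*(-1/1546) = 807/1546 ≈ 0.52199)
1/A = 1/(807/1546) = 1546/807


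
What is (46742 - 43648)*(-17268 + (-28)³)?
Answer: -121346680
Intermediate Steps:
(46742 - 43648)*(-17268 + (-28)³) = 3094*(-17268 - 21952) = 3094*(-39220) = -121346680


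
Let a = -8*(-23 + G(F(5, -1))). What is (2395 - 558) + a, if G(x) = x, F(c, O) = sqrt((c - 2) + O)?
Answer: 2021 - 8*sqrt(2) ≈ 2009.7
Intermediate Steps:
F(c, O) = sqrt(-2 + O + c) (F(c, O) = sqrt((-2 + c) + O) = sqrt(-2 + O + c))
a = 184 - 8*sqrt(2) (a = -8*(-23 + sqrt(-2 - 1 + 5)) = -8*(-23 + sqrt(2)) = 184 - 8*sqrt(2) ≈ 172.69)
(2395 - 558) + a = (2395 - 558) + (184 - 8*sqrt(2)) = 1837 + (184 - 8*sqrt(2)) = 2021 - 8*sqrt(2)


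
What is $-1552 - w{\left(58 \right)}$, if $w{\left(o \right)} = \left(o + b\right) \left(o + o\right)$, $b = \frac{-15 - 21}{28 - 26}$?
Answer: $-6192$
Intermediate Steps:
$b = -18$ ($b = - \frac{36}{2} = \left(-36\right) \frac{1}{2} = -18$)
$w{\left(o \right)} = 2 o \left(-18 + o\right)$ ($w{\left(o \right)} = \left(o - 18\right) \left(o + o\right) = \left(-18 + o\right) 2 o = 2 o \left(-18 + o\right)$)
$-1552 - w{\left(58 \right)} = -1552 - 2 \cdot 58 \left(-18 + 58\right) = -1552 - 2 \cdot 58 \cdot 40 = -1552 - 4640 = -6192$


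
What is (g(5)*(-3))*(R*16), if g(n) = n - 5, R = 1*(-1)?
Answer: 0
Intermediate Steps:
R = -1
g(n) = -5 + n
(g(5)*(-3))*(R*16) = ((-5 + 5)*(-3))*(-1*16) = (0*(-3))*(-16) = 0*(-16) = 0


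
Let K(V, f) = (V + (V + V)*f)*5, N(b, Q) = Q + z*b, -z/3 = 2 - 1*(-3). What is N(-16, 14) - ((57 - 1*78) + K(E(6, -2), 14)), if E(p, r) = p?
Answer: -595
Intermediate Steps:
z = -15 (z = -3*(2 - 1*(-3)) = -3*(2 + 3) = -3*5 = -15)
N(b, Q) = Q - 15*b
K(V, f) = 5*V + 10*V*f (K(V, f) = (V + (2*V)*f)*5 = (V + 2*V*f)*5 = 5*V + 10*V*f)
N(-16, 14) - ((57 - 1*78) + K(E(6, -2), 14)) = (14 - 15*(-16)) - ((57 - 1*78) + 5*6*(1 + 2*14)) = (14 + 240) - ((57 - 78) + 5*6*(1 + 28)) = 254 - (-21 + 5*6*29) = 254 - (-21 + 870) = 254 - 1*849 = 254 - 849 = -595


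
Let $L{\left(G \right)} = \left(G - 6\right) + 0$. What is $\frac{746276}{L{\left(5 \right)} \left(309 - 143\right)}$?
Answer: $- \frac{373138}{83} \approx -4495.6$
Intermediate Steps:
$L{\left(G \right)} = -6 + G$ ($L{\left(G \right)} = \left(-6 + G\right) + 0 = -6 + G$)
$\frac{746276}{L{\left(5 \right)} \left(309 - 143\right)} = \frac{746276}{\left(-6 + 5\right) \left(309 - 143\right)} = \frac{746276}{\left(-1\right) 166} = \frac{746276}{-166} = 746276 \left(- \frac{1}{166}\right) = - \frac{373138}{83}$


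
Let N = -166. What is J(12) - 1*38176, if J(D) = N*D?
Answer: -40168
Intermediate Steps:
J(D) = -166*D
J(12) - 1*38176 = -166*12 - 1*38176 = -1992 - 38176 = -40168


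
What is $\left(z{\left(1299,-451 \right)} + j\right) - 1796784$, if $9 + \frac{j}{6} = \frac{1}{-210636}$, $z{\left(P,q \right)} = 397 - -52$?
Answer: $- \frac{63064032235}{35106} \approx -1.7964 \cdot 10^{6}$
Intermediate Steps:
$z{\left(P,q \right)} = 449$ ($z{\left(P,q \right)} = 397 + 52 = 449$)
$j = - \frac{1895725}{35106}$ ($j = -54 + \frac{6}{-210636} = -54 + 6 \left(- \frac{1}{210636}\right) = -54 - \frac{1}{35106} = - \frac{1895725}{35106} \approx -54.0$)
$\left(z{\left(1299,-451 \right)} + j\right) - 1796784 = \left(449 - \frac{1895725}{35106}\right) - 1796784 = \frac{13866869}{35106} - 1796784 = - \frac{63064032235}{35106}$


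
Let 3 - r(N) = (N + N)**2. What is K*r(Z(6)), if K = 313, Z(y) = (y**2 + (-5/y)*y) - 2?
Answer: -1051993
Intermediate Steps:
Z(y) = -7 + y**2 (Z(y) = (y**2 - 5) - 2 = (-5 + y**2) - 2 = -7 + y**2)
r(N) = 3 - 4*N**2 (r(N) = 3 - (N + N)**2 = 3 - (2*N)**2 = 3 - 4*N**2)
K*r(Z(6)) = 313*(3 - 4*(-7 + 6**2)**2) = 313*(3 - 4*(-7 + 36)**2) = 313*(3 - 4*29**2) = 313*(3 - 4*841) = 313*(3 - 3364) = 313*(-3361) = -1051993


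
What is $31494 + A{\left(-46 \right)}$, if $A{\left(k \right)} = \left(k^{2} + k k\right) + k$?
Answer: $35680$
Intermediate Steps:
$A{\left(k \right)} = k + 2 k^{2}$ ($A{\left(k \right)} = \left(k^{2} + k^{2}\right) + k = 2 k^{2} + k = k + 2 k^{2}$)
$31494 + A{\left(-46 \right)} = 31494 - 46 \left(1 + 2 \left(-46\right)\right) = 31494 - 46 \left(1 - 92\right) = 31494 - -4186 = 31494 + 4186 = 35680$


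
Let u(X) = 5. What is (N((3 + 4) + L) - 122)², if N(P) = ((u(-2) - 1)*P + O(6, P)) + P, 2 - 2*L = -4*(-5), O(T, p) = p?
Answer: 17956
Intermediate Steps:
L = -9 (L = 1 - (-2)*(-5) = 1 - ½*20 = 1 - 10 = -9)
N(P) = 6*P (N(P) = ((5 - 1)*P + P) + P = (4*P + P) + P = 5*P + P = 6*P)
(N((3 + 4) + L) - 122)² = (6*((3 + 4) - 9) - 122)² = (6*(7 - 9) - 122)² = (6*(-2) - 122)² = (-12 - 122)² = (-134)² = 17956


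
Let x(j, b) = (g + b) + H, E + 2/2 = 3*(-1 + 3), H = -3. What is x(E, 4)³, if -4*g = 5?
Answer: -1/64 ≈ -0.015625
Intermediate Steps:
g = -5/4 (g = -¼*5 = -5/4 ≈ -1.2500)
E = 5 (E = -1 + 3*(-1 + 3) = -1 + 3*2 = -1 + 6 = 5)
x(j, b) = -17/4 + b (x(j, b) = (-5/4 + b) - 3 = -17/4 + b)
x(E, 4)³ = (-17/4 + 4)³ = (-¼)³ = -1/64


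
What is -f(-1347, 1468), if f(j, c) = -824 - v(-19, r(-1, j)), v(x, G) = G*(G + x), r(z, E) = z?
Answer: 844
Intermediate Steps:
f(j, c) = -844 (f(j, c) = -824 - (-1)*(-1 - 19) = -824 - (-1)*(-20) = -824 - 1*20 = -824 - 20 = -844)
-f(-1347, 1468) = -1*(-844) = 844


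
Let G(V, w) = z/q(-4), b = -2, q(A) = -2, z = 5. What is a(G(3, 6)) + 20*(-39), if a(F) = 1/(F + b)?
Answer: -7022/9 ≈ -780.22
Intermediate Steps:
G(V, w) = -5/2 (G(V, w) = 5/(-2) = 5*(-½) = -5/2)
a(F) = 1/(-2 + F) (a(F) = 1/(F - 2) = 1/(-2 + F))
a(G(3, 6)) + 20*(-39) = 1/(-2 - 5/2) + 20*(-39) = 1/(-9/2) - 780 = -2/9 - 780 = -7022/9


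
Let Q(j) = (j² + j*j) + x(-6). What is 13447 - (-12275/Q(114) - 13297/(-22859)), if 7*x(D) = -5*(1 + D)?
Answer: 55934080669619/4159629371 ≈ 13447.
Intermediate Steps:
x(D) = -5/7 - 5*D/7 (x(D) = (-5*(1 + D))/7 = (-5 - 5*D)/7 = -5/7 - 5*D/7)
Q(j) = 25/7 + 2*j² (Q(j) = (j² + j*j) + (-5/7 - 5/7*(-6)) = (j² + j²) + (-5/7 + 30/7) = 2*j² + 25/7 = 25/7 + 2*j²)
13447 - (-12275/Q(114) - 13297/(-22859)) = 13447 - (-12275/(25/7 + 2*114²) - 13297/(-22859)) = 13447 - (-12275/(25/7 + 2*12996) - 13297*(-1/22859)) = 13447 - (-12275/(25/7 + 25992) + 13297/22859) = 13447 - (-12275/181969/7 + 13297/22859) = 13447 - (-12275*7/181969 + 13297/22859) = 13447 - (-85925/181969 + 13297/22859) = 13447 - 1*455482218/4159629371 = 13447 - 455482218/4159629371 = 55934080669619/4159629371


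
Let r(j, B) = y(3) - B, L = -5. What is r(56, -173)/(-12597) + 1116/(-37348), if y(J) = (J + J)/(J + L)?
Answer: -300109/6918717 ≈ -0.043376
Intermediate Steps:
y(J) = 2*J/(-5 + J) (y(J) = (J + J)/(J - 5) = (2*J)/(-5 + J) = 2*J/(-5 + J))
r(j, B) = -3 - B (r(j, B) = 2*3/(-5 + 3) - B = 2*3/(-2) - B = 2*3*(-1/2) - B = -3 - B)
r(56, -173)/(-12597) + 1116/(-37348) = (-3 - 1*(-173))/(-12597) + 1116/(-37348) = (-3 + 173)*(-1/12597) + 1116*(-1/37348) = 170*(-1/12597) - 279/9337 = -10/741 - 279/9337 = -300109/6918717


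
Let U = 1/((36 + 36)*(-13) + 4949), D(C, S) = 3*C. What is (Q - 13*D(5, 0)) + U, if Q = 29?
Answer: -666157/4013 ≈ -166.00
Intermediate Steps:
U = 1/4013 (U = 1/(72*(-13) + 4949) = 1/(-936 + 4949) = 1/4013 ≈ 0.00024919)
(Q - 13*D(5, 0)) + U = (29 - 39*5) + 1/4013 = (29 - 13*15) + 1/4013 = (29 - 195) + 1/4013 = -166 + 1/4013 = -666157/4013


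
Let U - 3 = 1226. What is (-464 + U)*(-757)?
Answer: -579105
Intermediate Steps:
U = 1229 (U = 3 + 1226 = 1229)
(-464 + U)*(-757) = (-464 + 1229)*(-757) = 765*(-757) = -579105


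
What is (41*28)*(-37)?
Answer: -42476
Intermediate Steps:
(41*28)*(-37) = 1148*(-37) = -42476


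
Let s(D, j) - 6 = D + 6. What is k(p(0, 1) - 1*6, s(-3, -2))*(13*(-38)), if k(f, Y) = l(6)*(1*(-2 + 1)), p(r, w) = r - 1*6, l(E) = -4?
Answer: -1976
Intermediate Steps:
p(r, w) = -6 + r (p(r, w) = r - 6 = -6 + r)
s(D, j) = 12 + D (s(D, j) = 6 + (D + 6) = 6 + (6 + D) = 12 + D)
k(f, Y) = 4 (k(f, Y) = -4*(-2 + 1) = -4*(-1) = 4)
k(p(0, 1) - 1*6, s(-3, -2))*(13*(-38)) = 4*(13*(-38)) = 4*(-494) = -1976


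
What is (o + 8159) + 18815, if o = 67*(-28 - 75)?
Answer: 20073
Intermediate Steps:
o = -6901 (o = 67*(-103) = -6901)
(o + 8159) + 18815 = (-6901 + 8159) + 18815 = 1258 + 18815 = 20073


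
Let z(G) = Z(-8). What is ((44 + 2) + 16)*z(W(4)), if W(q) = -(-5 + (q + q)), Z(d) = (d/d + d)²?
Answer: 3038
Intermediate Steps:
Z(d) = (1 + d)²
W(q) = 5 - 2*q (W(q) = -(-5 + 2*q) = 5 - 2*q)
z(G) = 49 (z(G) = (1 - 8)² = (-7)² = 49)
((44 + 2) + 16)*z(W(4)) = ((44 + 2) + 16)*49 = (46 + 16)*49 = 62*49 = 3038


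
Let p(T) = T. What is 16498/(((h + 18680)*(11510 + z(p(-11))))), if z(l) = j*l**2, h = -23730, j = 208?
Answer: -8249/92611950 ≈ -8.9071e-5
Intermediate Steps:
z(l) = 208*l**2
16498/(((h + 18680)*(11510 + z(p(-11))))) = 16498/(((-23730 + 18680)*(11510 + 208*(-11)**2))) = 16498/((-5050*(11510 + 208*121))) = 16498/((-5050*(11510 + 25168))) = 16498/((-5050*36678)) = 16498/(-185223900) = 16498*(-1/185223900) = -8249/92611950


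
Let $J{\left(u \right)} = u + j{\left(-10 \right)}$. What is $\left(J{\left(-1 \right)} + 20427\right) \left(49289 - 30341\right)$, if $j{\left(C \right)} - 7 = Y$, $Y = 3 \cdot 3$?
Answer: $387335016$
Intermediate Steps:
$Y = 9$
$j{\left(C \right)} = 16$ ($j{\left(C \right)} = 7 + 9 = 16$)
$J{\left(u \right)} = 16 + u$ ($J{\left(u \right)} = u + 16 = 16 + u$)
$\left(J{\left(-1 \right)} + 20427\right) \left(49289 - 30341\right) = \left(\left(16 - 1\right) + 20427\right) \left(49289 - 30341\right) = \left(15 + 20427\right) 18948 = 20442 \cdot 18948 = 387335016$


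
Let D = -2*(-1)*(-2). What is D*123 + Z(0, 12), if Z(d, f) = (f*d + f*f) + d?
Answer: -348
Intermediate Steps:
Z(d, f) = d + f**2 + d*f (Z(d, f) = (d*f + f**2) + d = (f**2 + d*f) + d = d + f**2 + d*f)
D = -4 (D = 2*(-2) = -4)
D*123 + Z(0, 12) = -4*123 + (0 + 12**2 + 0*12) = -492 + (0 + 144 + 0) = -492 + 144 = -348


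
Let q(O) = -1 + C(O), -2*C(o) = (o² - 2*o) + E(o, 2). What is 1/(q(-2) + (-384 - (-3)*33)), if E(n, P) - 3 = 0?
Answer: -2/583 ≈ -0.0034305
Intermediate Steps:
E(n, P) = 3 (E(n, P) = 3 + 0 = 3)
C(o) = -3/2 + o - o²/2 (C(o) = -((o² - 2*o) + 3)/2 = -(3 + o² - 2*o)/2 = -3/2 + o - o²/2)
q(O) = -5/2 + O - O²/2 (q(O) = -1 + (-3/2 + O - O²/2) = -5/2 + O - O²/2)
1/(q(-2) + (-384 - (-3)*33)) = 1/((-5/2 - 2 - ½*(-2)²) + (-384 - (-3)*33)) = 1/((-5/2 - 2 - ½*4) + (-384 - 1*(-99))) = 1/((-5/2 - 2 - 2) + (-384 + 99)) = 1/(-13/2 - 285) = 1/(-583/2) = -2/583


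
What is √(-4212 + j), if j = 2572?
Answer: 2*I*√410 ≈ 40.497*I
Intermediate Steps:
√(-4212 + j) = √(-4212 + 2572) = √(-1640) = 2*I*√410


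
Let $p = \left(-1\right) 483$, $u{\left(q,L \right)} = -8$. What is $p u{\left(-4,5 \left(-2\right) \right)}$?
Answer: $3864$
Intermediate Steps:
$p = -483$
$p u{\left(-4,5 \left(-2\right) \right)} = \left(-483\right) \left(-8\right) = 3864$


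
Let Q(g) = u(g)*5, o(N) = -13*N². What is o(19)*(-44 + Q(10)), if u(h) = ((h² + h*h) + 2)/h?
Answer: -267501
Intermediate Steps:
u(h) = (2 + 2*h²)/h (u(h) = ((h² + h²) + 2)/h = (2*h² + 2)/h = (2 + 2*h²)/h)
Q(g) = 10*g + 10/g (Q(g) = (2*g + 2/g)*5 = 10*g + 10/g)
o(19)*(-44 + Q(10)) = (-13*19²)*(-44 + (10*10 + 10/10)) = (-13*361)*(-44 + (100 + 10*(⅒))) = -4693*(-44 + (100 + 1)) = -4693*(-44 + 101) = -4693*57 = -267501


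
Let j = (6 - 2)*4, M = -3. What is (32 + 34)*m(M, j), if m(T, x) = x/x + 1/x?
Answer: 561/8 ≈ 70.125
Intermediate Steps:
j = 16 (j = 4*4 = 16)
m(T, x) = 1 + 1/x
(32 + 34)*m(M, j) = (32 + 34)*((1 + 16)/16) = 66*((1/16)*17) = 66*(17/16) = 561/8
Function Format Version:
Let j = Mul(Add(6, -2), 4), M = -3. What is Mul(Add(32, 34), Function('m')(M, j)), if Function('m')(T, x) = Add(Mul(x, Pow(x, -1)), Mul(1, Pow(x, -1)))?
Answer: Rational(561, 8) ≈ 70.125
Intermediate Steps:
j = 16 (j = Mul(4, 4) = 16)
Function('m')(T, x) = Add(1, Pow(x, -1))
Mul(Add(32, 34), Function('m')(M, j)) = Mul(Add(32, 34), Mul(Pow(16, -1), Add(1, 16))) = Mul(66, Mul(Rational(1, 16), 17)) = Mul(66, Rational(17, 16)) = Rational(561, 8)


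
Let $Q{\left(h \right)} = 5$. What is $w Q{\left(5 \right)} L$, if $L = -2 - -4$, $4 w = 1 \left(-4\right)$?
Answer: $-10$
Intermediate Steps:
$w = -1$ ($w = \frac{1 \left(-4\right)}{4} = \frac{1}{4} \left(-4\right) = -1$)
$L = 2$ ($L = -2 + 4 = 2$)
$w Q{\left(5 \right)} L = \left(-1\right) 5 \cdot 2 = \left(-5\right) 2 = -10$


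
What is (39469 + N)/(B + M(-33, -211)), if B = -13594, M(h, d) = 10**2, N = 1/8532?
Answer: -336749509/115130808 ≈ -2.9249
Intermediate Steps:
N = 1/8532 ≈ 0.00011721
M(h, d) = 100
(39469 + N)/(B + M(-33, -211)) = (39469 + 1/8532)/(-13594 + 100) = (336749509/8532)/(-13494) = (336749509/8532)*(-1/13494) = -336749509/115130808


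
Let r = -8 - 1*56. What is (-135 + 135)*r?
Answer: 0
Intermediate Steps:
r = -64 (r = -8 - 56 = -64)
(-135 + 135)*r = (-135 + 135)*(-64) = 0*(-64) = 0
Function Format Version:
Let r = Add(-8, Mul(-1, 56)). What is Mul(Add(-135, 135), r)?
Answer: 0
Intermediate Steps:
r = -64 (r = Add(-8, -56) = -64)
Mul(Add(-135, 135), r) = Mul(Add(-135, 135), -64) = Mul(0, -64) = 0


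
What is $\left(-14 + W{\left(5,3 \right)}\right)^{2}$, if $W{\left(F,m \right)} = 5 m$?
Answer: $1$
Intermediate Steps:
$\left(-14 + W{\left(5,3 \right)}\right)^{2} = \left(-14 + 5 \cdot 3\right)^{2} = \left(-14 + 15\right)^{2} = 1^{2} = 1$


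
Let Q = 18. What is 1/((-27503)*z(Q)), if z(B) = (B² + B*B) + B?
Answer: -1/18316998 ≈ -5.4594e-8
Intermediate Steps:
z(B) = B + 2*B² (z(B) = (B² + B²) + B = 2*B² + B = B + 2*B²)
1/((-27503)*z(Q)) = 1/((-27503)*((18*(1 + 2*18)))) = -1/(18*(1 + 36))/27503 = -1/(27503*(18*37)) = -1/27503/666 = -1/27503*1/666 = -1/18316998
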